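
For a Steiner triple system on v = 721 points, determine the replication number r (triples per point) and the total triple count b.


An STS(v) is a 2-(v, 3, 1) BIBD: block size k = 3, λ = 1.
Replication: r(k − 1) = λ(v − 1) ⇒ r·2 = 721 − 1 = 720 ⇒ r = 360.
Block count: b = v(v − 1)/6 = 721·720/6 = 519120/6 = 86520.
(Check via bk = vr: 86520·3 = 259560 = 721·360 = 259560 ✓.)

r = 360, b = 86520.


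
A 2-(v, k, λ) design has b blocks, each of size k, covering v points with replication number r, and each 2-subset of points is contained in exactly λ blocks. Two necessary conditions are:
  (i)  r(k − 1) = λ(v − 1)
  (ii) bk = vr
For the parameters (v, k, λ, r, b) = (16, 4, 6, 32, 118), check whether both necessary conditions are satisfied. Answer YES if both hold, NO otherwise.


Condition (i): r(k − 1) = 32·3 = 96; λ(v − 1) = 6·15 = 90. Match? NO.
Condition (ii): bk = 118·4 = 472; vr = 16·32 = 512. Match? NO.
Both conditions hold? NO.

NO


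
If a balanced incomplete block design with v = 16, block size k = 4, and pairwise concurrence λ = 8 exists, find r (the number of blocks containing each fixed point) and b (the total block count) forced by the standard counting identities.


Any 2-(v, k, λ) BIBD satisfies two necessary conditions:
  (i)  Each point sits in r blocks, and counting incidences through any fixed point gives r(k − 1) = λ(v − 1), so r = λ(v − 1)/(k − 1).
  (ii) Total incidences bk = vr, so b = vr/k.
Step 1: r = λ(v − 1)/(k − 1) = 8·(16 − 1)/(4 − 1) = 8·15/3 = 120/3 = 40.
Step 2: b = vr/k = 16·40/4 = 640/4 = 160.
Check integrality: r = 40 ∈ Z ✓, b = 160 ∈ Z ✓.
(These identities are necessary conditions: they determine r and b for any design with these parameters, but do not by themselves prove that one exists.)

r = 40, b = 160.


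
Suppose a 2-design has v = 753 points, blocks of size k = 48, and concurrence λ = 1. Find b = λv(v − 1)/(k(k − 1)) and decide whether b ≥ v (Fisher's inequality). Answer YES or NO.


b = λv(v − 1)/(k(k − 1)) = 1·753·752/(48·47) = 566256/2256 = 251.
Compare with v = 753: b < v, so Fisher's inequality fails.

NO


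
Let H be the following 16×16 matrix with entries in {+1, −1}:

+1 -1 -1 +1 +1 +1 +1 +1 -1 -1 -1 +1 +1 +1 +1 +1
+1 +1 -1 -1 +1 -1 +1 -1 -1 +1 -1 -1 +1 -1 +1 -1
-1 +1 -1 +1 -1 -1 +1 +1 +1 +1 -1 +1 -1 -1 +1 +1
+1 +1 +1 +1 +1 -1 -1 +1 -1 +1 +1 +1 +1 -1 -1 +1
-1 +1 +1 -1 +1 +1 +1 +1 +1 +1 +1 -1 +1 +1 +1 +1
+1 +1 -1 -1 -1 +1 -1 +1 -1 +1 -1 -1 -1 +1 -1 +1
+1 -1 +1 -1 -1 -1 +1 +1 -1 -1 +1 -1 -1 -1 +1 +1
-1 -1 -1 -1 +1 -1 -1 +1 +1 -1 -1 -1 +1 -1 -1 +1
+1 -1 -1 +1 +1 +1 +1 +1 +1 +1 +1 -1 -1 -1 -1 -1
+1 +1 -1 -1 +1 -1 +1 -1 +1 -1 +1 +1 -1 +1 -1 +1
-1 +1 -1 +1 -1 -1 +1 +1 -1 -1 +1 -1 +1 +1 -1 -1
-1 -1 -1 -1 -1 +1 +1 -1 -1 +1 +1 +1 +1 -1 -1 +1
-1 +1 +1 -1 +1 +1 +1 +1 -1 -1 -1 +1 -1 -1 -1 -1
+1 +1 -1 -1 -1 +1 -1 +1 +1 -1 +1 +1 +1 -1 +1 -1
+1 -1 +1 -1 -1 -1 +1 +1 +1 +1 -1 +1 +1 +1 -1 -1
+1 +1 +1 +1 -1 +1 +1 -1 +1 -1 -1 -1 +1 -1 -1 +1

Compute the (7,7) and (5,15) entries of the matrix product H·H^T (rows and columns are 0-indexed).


Row 5 of H: [1, 1, -1, -1, -1, 1, -1, 1, -1, 1, -1, -1, -1, 1, -1, 1].
Row 7 of H: [-1, -1, -1, -1, 1, -1, -1, 1, 1, -1, -1, -1, 1, -1, -1, 1].
Row 15 of H: [1, 1, 1, 1, -1, 1, 1, -1, 1, -1, -1, -1, 1, -1, -1, 1].
(H·H^T)[7][7] = Σ_j H[7][j]·H[7][j] = (-1)² + (-1)² + (-1)² + (-1)² + (1)² + (-1)² + (-1)² + (1)² + (1)² + (-1)² + (-1)² + (-1)² + (1)² + (-1)² + (-1)² + (1)² = 1 + 1 + 1 + 1 + 1 + 1 + 1 + 1 + 1 + 1 + 1 + 1 + 1 + 1 + 1 + 1 = 16.
(H·H^T)[5][15] = Σ_j H[5][j]·H[15][j] = (1)·(1) + (1)·(1) + (-1)·(1) + (-1)·(1) + (-1)·(-1) + (1)·(1) + (-1)·(1) + (1)·(-1) + (-1)·(1) + (1)·(-1) + (-1)·(-1) + (-1)·(-1) + (-1)·(1) + (1)·(-1) + (-1)·(-1) + (1)·(1) = 1 + 1 + -1 + -1 + 1 + 1 + -1 + -1 + -1 + -1 + 1 + 1 + -1 + -1 + 1 + 1 = 0.
So rows 5 and 15 are orthogonal; the diagonal entry equals n = 16.

(7,7) entry = 16; (5,15) entry = 0.


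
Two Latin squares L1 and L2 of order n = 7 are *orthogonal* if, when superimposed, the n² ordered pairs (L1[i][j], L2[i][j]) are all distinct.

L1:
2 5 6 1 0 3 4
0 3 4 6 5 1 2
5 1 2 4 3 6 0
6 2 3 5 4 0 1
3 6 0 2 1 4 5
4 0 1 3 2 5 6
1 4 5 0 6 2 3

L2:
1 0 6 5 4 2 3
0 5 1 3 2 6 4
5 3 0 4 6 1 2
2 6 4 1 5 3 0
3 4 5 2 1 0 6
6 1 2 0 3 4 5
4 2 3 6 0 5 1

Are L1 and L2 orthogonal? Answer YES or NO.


Form the n² = 49 superimposed pairs (L1[i][j], L2[i][j]), row by row (rows and columns indexed from 0):
row 0: (2,1) (5,0) (6,6) (1,5) (0,4) (3,2) (4,3)
row 1: (0,0) (3,5) (4,1) (6,3) (5,2) (1,6) (2,4)
row 2: (5,5) (1,3) (2,0) (4,4) (3,6) (6,1) (0,2)
row 3: (6,2) (2,6) (3,4) (5,1) (4,5) (0,3) (1,0)
row 4: (3,3) (6,4) (0,5) (2,2) (1,1) (4,0) (5,6)
row 5: (4,6) (0,1) (1,2) (3,0) (2,3) (5,4) (6,5)
row 6: (1,4) (4,2) (5,3) (0,6) (6,0) (2,5) (3,1)
Orthogonality requires all 49 pairs distinct.
Check by first coordinate: for each symbol s of L1, list the L2 entries in the n cells where L1 = s; they must all differ.
  L1 = 0: L2 entries (in reading order) 4, 0, 2, 3, 5, 1, 6 — all 7 distinct ✓
  L1 = 1: L2 entries (in reading order) 5, 6, 3, 0, 1, 2, 4 — all 7 distinct ✓
  L1 = 2: L2 entries (in reading order) 1, 4, 0, 6, 2, 3, 5 — all 7 distinct ✓
  L1 = 3: L2 entries (in reading order) 2, 5, 6, 4, 3, 0, 1 — all 7 distinct ✓
  L1 = 4: L2 entries (in reading order) 3, 1, 4, 5, 0, 6, 2 — all 7 distinct ✓
  L1 = 5: L2 entries (in reading order) 0, 2, 5, 1, 6, 4, 3 — all 7 distinct ✓
  L1 = 6: L2 entries (in reading order) 6, 3, 1, 2, 4, 5, 0 — all 7 distinct ✓
Every symbol of L1 meets every symbol of L2 exactly once, so all 49 pairs are distinct (49 of 49).
Conclusion: YES.

YES


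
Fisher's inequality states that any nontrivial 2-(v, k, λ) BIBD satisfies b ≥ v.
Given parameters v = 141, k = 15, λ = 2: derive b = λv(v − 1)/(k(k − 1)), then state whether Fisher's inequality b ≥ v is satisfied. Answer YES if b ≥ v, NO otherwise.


b = λv(v − 1)/(k(k − 1)) = 2·141·140/(15·14) = 39480/210 = 188.
Compare with v = 141: b ≥ v, so Fisher's inequality holds.

YES


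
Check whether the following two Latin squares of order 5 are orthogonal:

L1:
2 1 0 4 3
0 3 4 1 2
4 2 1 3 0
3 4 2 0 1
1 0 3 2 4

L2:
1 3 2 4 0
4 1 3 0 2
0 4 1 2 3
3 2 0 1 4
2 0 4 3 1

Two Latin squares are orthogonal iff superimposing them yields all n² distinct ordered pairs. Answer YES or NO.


Form the n² = 25 superimposed pairs (L1[i][j], L2[i][j]), row by row (rows and columns indexed from 0):
row 0: (2,1) (1,3) (0,2) (4,4) (3,0)
row 1: (0,4) (3,1) (4,3) (1,0) (2,2)
row 2: (4,0) (2,4) (1,1) (3,2) (0,3)
row 3: (3,3) (4,2) (2,0) (0,1) (1,4)
row 4: (1,2) (0,0) (3,4) (2,3) (4,1)
Orthogonality requires all 25 pairs distinct.
Check by first coordinate: for each symbol s of L1, list the L2 entries in the n cells where L1 = s; they must all differ.
  L1 = 0: L2 entries (in reading order) 2, 4, 3, 1, 0 — all 5 distinct ✓
  L1 = 1: L2 entries (in reading order) 3, 0, 1, 4, 2 — all 5 distinct ✓
  L1 = 2: L2 entries (in reading order) 1, 2, 4, 0, 3 — all 5 distinct ✓
  L1 = 3: L2 entries (in reading order) 0, 1, 2, 3, 4 — all 5 distinct ✓
  L1 = 4: L2 entries (in reading order) 4, 3, 0, 2, 1 — all 5 distinct ✓
Every symbol of L1 meets every symbol of L2 exactly once, so all 25 pairs are distinct (25 of 25).
Conclusion: YES.

YES


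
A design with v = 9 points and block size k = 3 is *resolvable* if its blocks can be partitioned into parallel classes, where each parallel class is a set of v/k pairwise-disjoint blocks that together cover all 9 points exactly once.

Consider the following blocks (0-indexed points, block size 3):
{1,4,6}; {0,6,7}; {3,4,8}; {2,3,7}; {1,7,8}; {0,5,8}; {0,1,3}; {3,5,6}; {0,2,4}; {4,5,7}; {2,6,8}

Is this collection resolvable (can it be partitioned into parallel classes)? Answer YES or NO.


v = 9, block size k = 3, number of blocks = 11.
For resolvability, blocks must partition into parallel classes of size v/k = 3.
Total blocks must therefore be a multiple of 3: 11 = 3·3 + 2 ⇒ not divisible ✗.
Resolvable? NO.

NO


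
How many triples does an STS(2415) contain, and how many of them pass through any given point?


An STS(v) is a 2-(v, 3, 1) BIBD: block size k = 3, λ = 1.
Replication: r(k − 1) = λ(v − 1) ⇒ r·2 = 2415 − 1 = 2414 ⇒ r = 1207.
Block count: bk = vr ⇒ b·3 = 2415·1207 = 2914905 ⇒ b = 971635.

r = 1207, b = 971635.


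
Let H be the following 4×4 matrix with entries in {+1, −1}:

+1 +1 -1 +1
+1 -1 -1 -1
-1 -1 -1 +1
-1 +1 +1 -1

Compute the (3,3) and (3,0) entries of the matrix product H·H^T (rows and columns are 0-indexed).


Row 0 of H: [1, 1, -1, 1].
Row 3 of H: [-1, 1, 1, -1].
(H·H^T)[3][3] = Σ_j H[3][j]·H[3][j] = (-1)² + (1)² + (1)² + (-1)² = 1 + 1 + 1 + 1 = 4.
(H·H^T)[3][0] = Σ_j H[3][j]·H[0][j] = (-1)·(1) + (1)·(1) + (1)·(-1) + (-1)·(1) = -1 + 1 + -1 + -1 = -2.
Rows 3 and 0 are not orthogonal (dot product = -2 ≠ 0), so H is not a Hadamard matrix.

(3,3) entry = 4; (3,0) entry = -2.


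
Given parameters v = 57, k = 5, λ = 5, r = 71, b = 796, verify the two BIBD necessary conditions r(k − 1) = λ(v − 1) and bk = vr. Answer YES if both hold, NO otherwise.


Condition (i): r(k − 1) = 71·4 = 284; λ(v − 1) = 5·56 = 280. Match? NO.
Condition (ii): bk = 796·5 = 3980; vr = 57·71 = 4047. Match? NO.
Both conditions hold? NO.

NO


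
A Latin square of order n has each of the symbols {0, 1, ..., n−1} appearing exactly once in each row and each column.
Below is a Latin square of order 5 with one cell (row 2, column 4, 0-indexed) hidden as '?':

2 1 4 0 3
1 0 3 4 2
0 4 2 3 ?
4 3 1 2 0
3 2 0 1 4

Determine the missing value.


Row 2 contains symbols [0, 2, 3, 4] — missing [1].
Column 4 contains symbols [0, 2, 3, 4] — missing [1].
The missing symbol must appear in both missing sets; intersection = [1].
Therefore the hidden value is 1.

Missing value = 1.


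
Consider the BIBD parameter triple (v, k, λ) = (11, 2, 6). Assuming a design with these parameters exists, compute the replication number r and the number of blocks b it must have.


Any 2-(v, k, λ) BIBD satisfies two necessary conditions:
  (i)  Each point sits in r blocks, and counting incidences through any fixed point gives r(k − 1) = λ(v − 1), so r = λ(v − 1)/(k − 1).
  (ii) Total incidences bk = vr, so b = vr/k.
Step 1: r = λ(v − 1)/(k − 1) = 6·(11 − 1)/(2 − 1) = 6·10/1 = 60/1 = 60.
Step 2: b = vr/k = 11·60/2 = 660/2 = 330.
Check integrality: r = 60 ∈ Z ✓, b = 330 ∈ Z ✓.
(These identities are necessary conditions: they determine r and b for any design with these parameters, but do not by themselves prove that one exists.)

r = 60, b = 330.


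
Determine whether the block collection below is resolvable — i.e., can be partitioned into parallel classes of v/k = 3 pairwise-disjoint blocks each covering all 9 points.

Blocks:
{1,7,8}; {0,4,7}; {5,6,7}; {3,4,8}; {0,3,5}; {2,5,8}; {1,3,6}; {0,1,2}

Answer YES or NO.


v = 9, block size k = 3, number of blocks = 8.
For resolvability, blocks must partition into parallel classes of size v/k = 3.
Total blocks must therefore be a multiple of 3: 8 = 3·2 + 2 ⇒ not divisible ✗.
Resolvable? NO.

NO


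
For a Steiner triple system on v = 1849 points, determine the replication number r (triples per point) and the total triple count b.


An STS(v) is a 2-(v, 3, 1) BIBD: block size k = 3, λ = 1.
Replication: r(k − 1) = λ(v − 1) ⇒ r·2 = 1849 − 1 = 1848 ⇒ r = 924.
Block count: bk = vr ⇒ b·3 = 1849·924 = 1708476 ⇒ b = 569492.
(Check via b = v(v − 1)/6 = 1849·1848/6 = 3416952/6 = 569492.)

r = 924, b = 569492.


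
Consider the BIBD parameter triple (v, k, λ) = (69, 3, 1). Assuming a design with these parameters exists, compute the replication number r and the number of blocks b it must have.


Any 2-(v, k, λ) BIBD satisfies two necessary conditions:
  (i)  Each point sits in r blocks, and counting incidences through any fixed point gives r(k − 1) = λ(v − 1), so r = λ(v − 1)/(k − 1).
  (ii) Total incidences bk = vr, so b = vr/k.
Step 1: r = λ(v − 1)/(k − 1) = 1·(69 − 1)/(3 − 1) = 1·68/2 = 68/2 = 34.
Step 2: b = vr/k = 69·34/3 = 2346/3 = 782.
Check integrality: r = 34 ∈ Z ✓, b = 782 ∈ Z ✓.
(These identities are necessary conditions: they determine r and b for any design with these parameters, but do not by themselves prove that one exists.)

r = 34, b = 782.


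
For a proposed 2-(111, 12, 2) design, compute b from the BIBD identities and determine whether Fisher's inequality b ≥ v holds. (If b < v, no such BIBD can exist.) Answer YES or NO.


r = λ(v − 1)/(k − 1) = 2·110/11 = 20.
b = vr/k = 111·20/12 = 185.
Fisher's inequality: b ≥ v ⇔ 185 ≥ 111? YES.

YES


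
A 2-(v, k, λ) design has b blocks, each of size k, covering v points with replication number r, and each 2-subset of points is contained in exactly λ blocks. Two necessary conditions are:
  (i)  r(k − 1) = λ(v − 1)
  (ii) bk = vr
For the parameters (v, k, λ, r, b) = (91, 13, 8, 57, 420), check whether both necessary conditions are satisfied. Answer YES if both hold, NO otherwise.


Condition (i): r(k − 1) = 57·12 = 684; λ(v − 1) = 8·90 = 720. Match? NO.
Condition (ii): bk = 420·13 = 5460; vr = 91·57 = 5187. Match? NO.
Both conditions hold? NO.

NO


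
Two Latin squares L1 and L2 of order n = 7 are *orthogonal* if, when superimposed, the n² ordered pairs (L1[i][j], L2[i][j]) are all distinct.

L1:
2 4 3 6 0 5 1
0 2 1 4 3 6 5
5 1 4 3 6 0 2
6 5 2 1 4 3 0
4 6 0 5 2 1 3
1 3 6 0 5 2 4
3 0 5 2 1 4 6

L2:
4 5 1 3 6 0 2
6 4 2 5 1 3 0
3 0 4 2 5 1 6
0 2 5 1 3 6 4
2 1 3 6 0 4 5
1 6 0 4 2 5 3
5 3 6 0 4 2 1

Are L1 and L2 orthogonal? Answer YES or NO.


Form the n² = 49 superimposed pairs (L1[i][j], L2[i][j]), row by row (rows and columns indexed from 0):
row 0: (2,4) (4,5) (3,1) (6,3) (0,6) (5,0) (1,2)
row 1: (0,6) (2,4) (1,2) (4,5) (3,1) (6,3) (5,0)
row 2: (5,3) (1,0) (4,4) (3,2) (6,5) (0,1) (2,6)
row 3: (6,0) (5,2) (2,5) (1,1) (4,3) (3,6) (0,4)
row 4: (4,2) (6,1) (0,3) (5,6) (2,0) (1,4) (3,5)
row 5: (1,1) (3,6) (6,0) (0,4) (5,2) (2,5) (4,3)
row 6: (3,5) (0,3) (5,6) (2,0) (1,4) (4,2) (6,1)
Orthogonality requires all 49 pairs distinct.
But the pair (0,6) repeats: cell (0,4) has L1 = 0, L2 = 6, and cell (1,0) has L1 = 0, L2 = 6.
A repeated pair means some other pair never occurs (only 28 distinct pairs out of 49), so the squares are not orthogonal.
Conclusion: NO.

NO


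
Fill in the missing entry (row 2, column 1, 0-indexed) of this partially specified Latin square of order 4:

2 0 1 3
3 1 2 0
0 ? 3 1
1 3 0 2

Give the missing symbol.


Row 2 contains symbols [0, 1, 3] — missing [2].
Column 1 contains symbols [0, 1, 3] — missing [2].
The missing symbol must appear in both missing sets; intersection = [2].
Therefore the hidden value is 2.

Missing value = 2.


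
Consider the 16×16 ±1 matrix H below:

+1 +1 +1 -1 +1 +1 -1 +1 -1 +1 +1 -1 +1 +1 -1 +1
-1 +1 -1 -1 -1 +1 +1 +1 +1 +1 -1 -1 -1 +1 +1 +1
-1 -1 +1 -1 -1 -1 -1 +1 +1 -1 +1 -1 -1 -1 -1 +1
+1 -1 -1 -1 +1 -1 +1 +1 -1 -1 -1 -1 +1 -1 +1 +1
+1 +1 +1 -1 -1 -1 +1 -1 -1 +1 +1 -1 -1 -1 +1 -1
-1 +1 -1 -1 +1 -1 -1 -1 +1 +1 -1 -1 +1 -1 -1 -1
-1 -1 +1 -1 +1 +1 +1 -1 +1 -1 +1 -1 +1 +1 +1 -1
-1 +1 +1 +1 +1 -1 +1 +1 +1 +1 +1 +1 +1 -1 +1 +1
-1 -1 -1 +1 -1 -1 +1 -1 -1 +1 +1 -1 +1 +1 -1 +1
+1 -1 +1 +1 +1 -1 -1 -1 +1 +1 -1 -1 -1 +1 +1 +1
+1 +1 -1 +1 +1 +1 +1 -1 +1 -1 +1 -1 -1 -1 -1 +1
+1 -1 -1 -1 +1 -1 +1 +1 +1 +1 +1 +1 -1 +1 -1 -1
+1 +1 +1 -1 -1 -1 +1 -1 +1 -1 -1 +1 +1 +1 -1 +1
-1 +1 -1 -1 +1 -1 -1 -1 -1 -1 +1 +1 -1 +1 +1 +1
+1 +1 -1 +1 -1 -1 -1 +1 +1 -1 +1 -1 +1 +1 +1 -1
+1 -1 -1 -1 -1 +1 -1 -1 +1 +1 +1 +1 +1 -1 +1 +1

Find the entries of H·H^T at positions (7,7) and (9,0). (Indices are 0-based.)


Row 0 of H: [1, 1, 1, -1, 1, 1, -1, 1, -1, 1, 1, -1, 1, 1, -1, 1].
Row 7 of H: [-1, 1, 1, 1, 1, -1, 1, 1, 1, 1, 1, 1, 1, -1, 1, 1].
Row 9 of H: [1, -1, 1, 1, 1, -1, -1, -1, 1, 1, -1, -1, -1, 1, 1, 1].
(H·H^T)[7][7] = Σ_j H[7][j]·H[7][j] = (-1)² + (1)² + (1)² + (1)² + (1)² + (-1)² + (1)² + (1)² + (1)² + (1)² + (1)² + (1)² + (1)² + (-1)² + (1)² + (1)² = 1 + 1 + 1 + 1 + 1 + 1 + 1 + 1 + 1 + 1 + 1 + 1 + 1 + 1 + 1 + 1 = 16.
(H·H^T)[9][0] = Σ_j H[9][j]·H[0][j] = (1)·(1) + (-1)·(1) + (1)·(1) + (1)·(-1) + (1)·(1) + (-1)·(1) + (-1)·(-1) + (-1)·(1) + (1)·(-1) + (1)·(1) + (-1)·(1) + (-1)·(-1) + (-1)·(1) + (1)·(1) + (1)·(-1) + (1)·(1) = 1 + -1 + 1 + -1 + 1 + -1 + 1 + -1 + -1 + 1 + -1 + 1 + -1 + 1 + -1 + 1 = 0.
So rows 9 and 0 are orthogonal; the diagonal entry equals n = 16.

(7,7) entry = 16; (9,0) entry = 0.


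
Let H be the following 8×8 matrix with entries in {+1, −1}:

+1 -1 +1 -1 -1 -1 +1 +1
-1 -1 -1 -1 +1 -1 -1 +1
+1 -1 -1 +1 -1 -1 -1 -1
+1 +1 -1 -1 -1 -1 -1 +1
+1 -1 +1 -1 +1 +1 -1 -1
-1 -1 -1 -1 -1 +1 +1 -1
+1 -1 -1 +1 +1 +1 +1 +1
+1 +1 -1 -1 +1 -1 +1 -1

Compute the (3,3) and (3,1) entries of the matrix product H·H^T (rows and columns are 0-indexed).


Row 1 of H: [-1, -1, -1, -1, 1, -1, -1, 1].
Row 3 of H: [1, 1, -1, -1, -1, -1, -1, 1].
(H·H^T)[3][3] = Σ_j H[3][j]·H[3][j] = (1)² + (1)² + (-1)² + (-1)² + (-1)² + (-1)² + (-1)² + (1)² = 1 + 1 + 1 + 1 + 1 + 1 + 1 + 1 = 8.
(H·H^T)[3][1] = Σ_j H[3][j]·H[1][j] = (1)·(-1) + (1)·(-1) + (-1)·(-1) + (-1)·(-1) + (-1)·(1) + (-1)·(-1) + (-1)·(-1) + (1)·(1) = -1 + -1 + 1 + 1 + -1 + 1 + 1 + 1 = 2.
Rows 3 and 1 are not orthogonal (dot product = 2 ≠ 0), so H is not a Hadamard matrix.

(3,3) entry = 8; (3,1) entry = 2.


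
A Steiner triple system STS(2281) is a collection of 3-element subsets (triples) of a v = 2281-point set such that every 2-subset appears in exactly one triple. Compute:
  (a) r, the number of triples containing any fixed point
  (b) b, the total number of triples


An STS(v) is a 2-(v, 3, 1) BIBD: block size k = 3, λ = 1.
Replication: r(k − 1) = λ(v − 1) ⇒ r·2 = 2281 − 1 = 2280 ⇒ r = 1140.
Block count: bk = vr ⇒ b·3 = 2281·1140 = 2600340 ⇒ b = 866780.
(Check via b = v(v − 1)/6 = 2281·2280/6 = 5200680/6 = 866780.)

r = 1140, b = 866780.


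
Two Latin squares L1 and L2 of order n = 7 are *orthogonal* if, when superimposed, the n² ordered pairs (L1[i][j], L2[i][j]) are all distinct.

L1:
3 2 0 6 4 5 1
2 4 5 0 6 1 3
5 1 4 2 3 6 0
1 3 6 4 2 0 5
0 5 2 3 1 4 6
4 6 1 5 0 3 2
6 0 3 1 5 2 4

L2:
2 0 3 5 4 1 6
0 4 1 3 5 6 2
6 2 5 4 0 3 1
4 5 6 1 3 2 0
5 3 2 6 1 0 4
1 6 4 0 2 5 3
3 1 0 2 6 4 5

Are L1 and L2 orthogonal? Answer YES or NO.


Form the n² = 49 superimposed pairs (L1[i][j], L2[i][j]), row by row (rows and columns indexed from 0):
row 0: (3,2) (2,0) (0,3) (6,5) (4,4) (5,1) (1,6)
row 1: (2,0) (4,4) (5,1) (0,3) (6,5) (1,6) (3,2)
row 2: (5,6) (1,2) (4,5) (2,4) (3,0) (6,3) (0,1)
row 3: (1,4) (3,5) (6,6) (4,1) (2,3) (0,2) (5,0)
row 4: (0,5) (5,3) (2,2) (3,6) (1,1) (4,0) (6,4)
row 5: (4,1) (6,6) (1,4) (5,0) (0,2) (3,5) (2,3)
row 6: (6,3) (0,1) (3,0) (1,2) (5,6) (2,4) (4,5)
Orthogonality requires all 49 pairs distinct.
But the pair (2,0) repeats: cell (0,1) has L1 = 2, L2 = 0, and cell (1,0) has L1 = 2, L2 = 0.
A repeated pair means some other pair never occurs (only 28 distinct pairs out of 49), so the squares are not orthogonal.
Conclusion: NO.

NO


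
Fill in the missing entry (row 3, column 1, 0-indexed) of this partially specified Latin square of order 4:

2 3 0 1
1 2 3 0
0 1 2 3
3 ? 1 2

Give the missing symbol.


Row 3 contains symbols [1, 2, 3] — missing [0].
Column 1 contains symbols [1, 2, 3] — missing [0].
The missing symbol must appear in both missing sets; intersection = [0].
Therefore the hidden value is 0.

Missing value = 0.


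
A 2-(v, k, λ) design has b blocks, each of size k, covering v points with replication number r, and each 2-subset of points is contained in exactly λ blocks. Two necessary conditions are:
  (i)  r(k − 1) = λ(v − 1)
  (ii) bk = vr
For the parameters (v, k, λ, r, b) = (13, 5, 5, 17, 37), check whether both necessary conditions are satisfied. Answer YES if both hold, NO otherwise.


Condition (i): r(k − 1) = 17·4 = 68; λ(v − 1) = 5·12 = 60. Match? NO.
Condition (ii): bk = 37·5 = 185; vr = 13·17 = 221. Match? NO.
Both conditions hold? NO.

NO


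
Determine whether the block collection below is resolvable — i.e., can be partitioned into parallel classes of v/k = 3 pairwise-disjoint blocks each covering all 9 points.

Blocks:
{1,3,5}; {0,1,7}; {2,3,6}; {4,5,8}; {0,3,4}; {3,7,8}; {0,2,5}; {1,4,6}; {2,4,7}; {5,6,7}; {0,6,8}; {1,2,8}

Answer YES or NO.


v = 9, block size k = 3, number of blocks = 12.
For resolvability, blocks must partition into parallel classes of size v/k = 3.
Total blocks must therefore be a multiple of 3: 12 = 3·4 + 0 ⇒ divisible ✓.
Greedy packing gives 4 candidate class(es). Each should be a full parallel class (size 3, covers all 9 points).
  Class 1 (3 blocks): {1,3,5}; {2,4,7}; {0,6,8}. Points covered: [0, 1, 2, 3, 4, 5, 6, 7, 8].
  Class 2 (3 blocks): {0,1,7}; {2,3,6}; {4,5,8}. Points covered: [0, 1, 2, 3, 4, 5, 6, 7, 8].
  Class 3 (3 blocks): {0,3,4}; {5,6,7}; {1,2,8}. Points covered: [0, 1, 2, 3, 4, 5, 6, 7, 8].
  Class 4 (3 blocks): {3,7,8}; {0,2,5}; {1,4,6}. Points covered: [0, 1, 2, 3, 4, 5, 6, 7, 8].
All classes full (size 3)? YES. All classes cover every point? YES.
Resolvable? YES.

YES


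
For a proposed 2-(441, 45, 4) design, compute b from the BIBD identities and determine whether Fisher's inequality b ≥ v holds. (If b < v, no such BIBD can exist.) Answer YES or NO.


r = λ(v − 1)/(k − 1) = 4·440/44 = 40.
b = vr/k = 441·40/45 = 392.
Fisher's inequality: b ≥ v ⇔ 392 ≥ 441? NO.

NO


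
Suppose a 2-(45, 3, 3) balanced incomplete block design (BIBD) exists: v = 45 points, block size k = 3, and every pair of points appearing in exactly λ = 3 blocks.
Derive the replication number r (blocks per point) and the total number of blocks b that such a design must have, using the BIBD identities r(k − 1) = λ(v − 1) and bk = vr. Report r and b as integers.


Any 2-(v, k, λ) BIBD satisfies two necessary conditions:
  (i)  Each point sits in r blocks, and counting incidences through any fixed point gives r(k − 1) = λ(v − 1), so r = λ(v − 1)/(k − 1).
  (ii) Total incidences bk = vr, so b = vr/k.
Step 1: r = λ(v − 1)/(k − 1) = 3·(45 − 1)/(3 − 1) = 3·44/2 = 132/2 = 66.
Step 2: b = vr/k = 45·66/3 = 2970/3 = 990.
Check integrality: r = 66 ∈ Z ✓, b = 990 ∈ Z ✓.
(These identities are necessary conditions: they determine r and b for any design with these parameters, but do not by themselves prove that one exists.)

r = 66, b = 990.


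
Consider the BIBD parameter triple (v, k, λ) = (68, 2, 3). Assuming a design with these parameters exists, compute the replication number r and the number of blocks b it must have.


Any 2-(v, k, λ) BIBD satisfies two necessary conditions:
  (i)  Each point sits in r blocks, and counting incidences through any fixed point gives r(k − 1) = λ(v − 1), so r = λ(v − 1)/(k − 1).
  (ii) Total incidences bk = vr, so b = vr/k.
Step 1: r = λ(v − 1)/(k − 1) = 3·(68 − 1)/(2 − 1) = 3·67/1 = 201/1 = 201.
Step 2: b = vr/k = 68·201/2 = 13668/2 = 6834.
Check integrality: r = 201 ∈ Z ✓, b = 6834 ∈ Z ✓.
(These identities are necessary conditions: they determine r and b for any design with these parameters, but do not by themselves prove that one exists.)

r = 201, b = 6834.


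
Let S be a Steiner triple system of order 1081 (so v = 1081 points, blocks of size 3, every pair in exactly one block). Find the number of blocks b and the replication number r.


An STS(v) is a 2-(v, 3, 1) BIBD: block size k = 3, λ = 1.
Replication: r(k − 1) = λ(v − 1) ⇒ r·2 = 1081 − 1 = 1080 ⇒ r = 540.
Block count: b = v(v − 1)/6 = 1081·1080/6 = 1167480/6 = 194580.
(Check via bk = vr: 194580·3 = 583740 = 1081·540 = 583740 ✓.)

r = 540, b = 194580.


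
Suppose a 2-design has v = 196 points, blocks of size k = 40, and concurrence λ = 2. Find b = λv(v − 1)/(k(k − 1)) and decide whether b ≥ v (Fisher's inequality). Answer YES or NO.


b = λv(v − 1)/(k(k − 1)) = 2·196·195/(40·39) = 76440/1560 = 49.
Compare with v = 196: b < v, so Fisher's inequality fails.

NO


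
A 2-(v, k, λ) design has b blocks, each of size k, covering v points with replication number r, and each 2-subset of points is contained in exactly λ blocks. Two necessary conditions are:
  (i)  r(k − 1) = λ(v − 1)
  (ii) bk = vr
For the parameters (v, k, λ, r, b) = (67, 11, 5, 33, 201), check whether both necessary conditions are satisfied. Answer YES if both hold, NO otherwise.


Condition (i): r(k − 1) = 33·10 = 330; λ(v − 1) = 5·66 = 330. Match? YES.
Condition (ii): bk = 201·11 = 2211; vr = 67·33 = 2211. Match? YES.
Both conditions hold? YES.

YES


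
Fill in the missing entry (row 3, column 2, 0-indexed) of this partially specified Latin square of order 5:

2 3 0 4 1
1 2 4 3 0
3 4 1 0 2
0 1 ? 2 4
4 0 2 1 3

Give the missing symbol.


Row 3 contains symbols [0, 1, 2, 4] — missing [3].
Column 2 contains symbols [0, 1, 2, 4] — missing [3].
The missing symbol must appear in both missing sets; intersection = [3].
Therefore the hidden value is 3.

Missing value = 3.


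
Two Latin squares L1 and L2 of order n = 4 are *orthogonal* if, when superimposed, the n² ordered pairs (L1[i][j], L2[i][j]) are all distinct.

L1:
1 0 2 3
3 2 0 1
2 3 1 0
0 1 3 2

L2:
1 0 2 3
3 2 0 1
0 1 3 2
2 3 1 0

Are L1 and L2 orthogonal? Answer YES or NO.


Form the n² = 16 superimposed pairs (L1[i][j], L2[i][j]), row by row (rows and columns indexed from 0):
row 0: (1,1) (0,0) (2,2) (3,3)
row 1: (3,3) (2,2) (0,0) (1,1)
row 2: (2,0) (3,1) (1,3) (0,2)
row 3: (0,2) (1,3) (3,1) (2,0)
Orthogonality requires all 16 pairs distinct.
But the pair (3,3) repeats: cell (0,3) has L1 = 3, L2 = 3, and cell (1,0) has L1 = 3, L2 = 3.
A repeated pair means some other pair never occurs (only 8 distinct pairs out of 16), so the squares are not orthogonal.
Conclusion: NO.

NO


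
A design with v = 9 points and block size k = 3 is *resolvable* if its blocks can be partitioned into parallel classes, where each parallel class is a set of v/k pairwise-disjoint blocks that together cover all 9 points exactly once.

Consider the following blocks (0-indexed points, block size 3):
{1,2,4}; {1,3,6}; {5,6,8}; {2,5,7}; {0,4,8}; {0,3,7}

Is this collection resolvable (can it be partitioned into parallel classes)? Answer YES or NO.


v = 9, block size k = 3, number of blocks = 6.
For resolvability, blocks must partition into parallel classes of size v/k = 3.
Total blocks must therefore be a multiple of 3: 6 = 3·2 + 0 ⇒ divisible ✓.
Greedy packing gives 2 candidate class(es). Each should be a full parallel class (size 3, covers all 9 points).
  Class 1 (3 blocks): {1,2,4}; {5,6,8}; {0,3,7}. Points covered: [0, 1, 2, 3, 4, 5, 6, 7, 8].
  Class 2 (3 blocks): {1,3,6}; {2,5,7}; {0,4,8}. Points covered: [0, 1, 2, 3, 4, 5, 6, 7, 8].
All classes full (size 3)? YES. All classes cover every point? YES.
Resolvable? YES.

YES


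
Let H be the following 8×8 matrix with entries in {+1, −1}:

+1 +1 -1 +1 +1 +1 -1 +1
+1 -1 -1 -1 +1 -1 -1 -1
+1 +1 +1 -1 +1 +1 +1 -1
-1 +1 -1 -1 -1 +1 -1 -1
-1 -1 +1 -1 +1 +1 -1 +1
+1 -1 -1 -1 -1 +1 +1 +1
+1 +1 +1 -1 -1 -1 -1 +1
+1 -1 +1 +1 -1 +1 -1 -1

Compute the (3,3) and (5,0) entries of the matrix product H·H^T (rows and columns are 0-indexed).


Row 0 of H: [1, 1, -1, 1, 1, 1, -1, 1].
Row 3 of H: [-1, 1, -1, -1, -1, 1, -1, -1].
Row 5 of H: [1, -1, -1, -1, -1, 1, 1, 1].
(H·H^T)[3][3] = Σ_j H[3][j]·H[3][j] = (-1)² + (1)² + (-1)² + (-1)² + (-1)² + (1)² + (-1)² + (-1)² = 1 + 1 + 1 + 1 + 1 + 1 + 1 + 1 = 8.
(H·H^T)[5][0] = Σ_j H[5][j]·H[0][j] = (1)·(1) + (-1)·(1) + (-1)·(-1) + (-1)·(1) + (-1)·(1) + (1)·(1) + (1)·(-1) + (1)·(1) = 1 + -1 + 1 + -1 + -1 + 1 + -1 + 1 = 0.
So rows 5 and 0 are orthogonal; the diagonal entry equals n = 8.

(3,3) entry = 8; (5,0) entry = 0.


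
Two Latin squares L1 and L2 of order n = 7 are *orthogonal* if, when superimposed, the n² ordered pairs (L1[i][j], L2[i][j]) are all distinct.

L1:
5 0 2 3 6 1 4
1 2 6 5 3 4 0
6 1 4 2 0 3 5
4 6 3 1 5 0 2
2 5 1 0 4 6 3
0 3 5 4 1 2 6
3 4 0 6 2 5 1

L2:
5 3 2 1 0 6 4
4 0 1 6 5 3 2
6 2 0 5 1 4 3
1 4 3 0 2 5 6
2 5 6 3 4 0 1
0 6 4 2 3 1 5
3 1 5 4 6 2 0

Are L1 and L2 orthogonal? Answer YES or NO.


Form the n² = 49 superimposed pairs (L1[i][j], L2[i][j]), row by row (rows and columns indexed from 0):
row 0: (5,5) (0,3) (2,2) (3,1) (6,0) (1,6) (4,4)
row 1: (1,4) (2,0) (6,1) (5,6) (3,5) (4,3) (0,2)
row 2: (6,6) (1,2) (4,0) (2,5) (0,1) (3,4) (5,3)
row 3: (4,1) (6,4) (3,3) (1,0) (5,2) (0,5) (2,6)
row 4: (2,2) (5,5) (1,6) (0,3) (4,4) (6,0) (3,1)
row 5: (0,0) (3,6) (5,4) (4,2) (1,3) (2,1) (6,5)
row 6: (3,3) (4,1) (0,5) (6,4) (2,6) (5,2) (1,0)
Orthogonality requires all 49 pairs distinct.
But the pair (2,2) repeats: cell (0,2) has L1 = 2, L2 = 2, and cell (4,0) has L1 = 2, L2 = 2.
A repeated pair means some other pair never occurs (only 35 distinct pairs out of 49), so the squares are not orthogonal.
Conclusion: NO.

NO


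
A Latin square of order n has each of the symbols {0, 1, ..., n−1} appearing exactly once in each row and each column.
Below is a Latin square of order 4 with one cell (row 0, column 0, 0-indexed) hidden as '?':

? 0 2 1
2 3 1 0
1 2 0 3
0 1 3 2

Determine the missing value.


Row 0 contains symbols [0, 1, 2] — missing [3].
Column 0 contains symbols [0, 1, 2] — missing [3].
The missing symbol must appear in both missing sets; intersection = [3].
Therefore the hidden value is 3.

Missing value = 3.


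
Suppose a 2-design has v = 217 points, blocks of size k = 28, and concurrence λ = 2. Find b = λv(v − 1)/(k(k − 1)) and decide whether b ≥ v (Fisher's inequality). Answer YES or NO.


r = λ(v − 1)/(k − 1) = 2·216/27 = 16.
b = vr/k = 217·16/28 = 124.
Fisher's inequality: b ≥ v ⇔ 124 ≥ 217? NO.

NO


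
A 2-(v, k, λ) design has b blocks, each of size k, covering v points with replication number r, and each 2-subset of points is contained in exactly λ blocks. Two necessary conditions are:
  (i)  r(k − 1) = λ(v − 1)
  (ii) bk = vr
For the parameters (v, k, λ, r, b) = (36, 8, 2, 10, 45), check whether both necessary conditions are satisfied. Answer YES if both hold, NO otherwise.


Condition (i): r(k − 1) = 10·7 = 70; λ(v − 1) = 2·35 = 70. Match? YES.
Condition (ii): bk = 45·8 = 360; vr = 36·10 = 360. Match? YES.
Both conditions hold? YES.

YES


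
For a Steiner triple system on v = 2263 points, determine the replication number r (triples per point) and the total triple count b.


An STS(v) is a 2-(v, 3, 1) BIBD: block size k = 3, λ = 1.
Replication: r(k − 1) = λ(v − 1) ⇒ r·2 = 2263 − 1 = 2262 ⇒ r = 1131.
Block count: b = v(v − 1)/6 = 2263·2262/6 = 5118906/6 = 853151.
(Check via bk = vr: 853151·3 = 2559453 = 2263·1131 = 2559453 ✓.)

r = 1131, b = 853151.


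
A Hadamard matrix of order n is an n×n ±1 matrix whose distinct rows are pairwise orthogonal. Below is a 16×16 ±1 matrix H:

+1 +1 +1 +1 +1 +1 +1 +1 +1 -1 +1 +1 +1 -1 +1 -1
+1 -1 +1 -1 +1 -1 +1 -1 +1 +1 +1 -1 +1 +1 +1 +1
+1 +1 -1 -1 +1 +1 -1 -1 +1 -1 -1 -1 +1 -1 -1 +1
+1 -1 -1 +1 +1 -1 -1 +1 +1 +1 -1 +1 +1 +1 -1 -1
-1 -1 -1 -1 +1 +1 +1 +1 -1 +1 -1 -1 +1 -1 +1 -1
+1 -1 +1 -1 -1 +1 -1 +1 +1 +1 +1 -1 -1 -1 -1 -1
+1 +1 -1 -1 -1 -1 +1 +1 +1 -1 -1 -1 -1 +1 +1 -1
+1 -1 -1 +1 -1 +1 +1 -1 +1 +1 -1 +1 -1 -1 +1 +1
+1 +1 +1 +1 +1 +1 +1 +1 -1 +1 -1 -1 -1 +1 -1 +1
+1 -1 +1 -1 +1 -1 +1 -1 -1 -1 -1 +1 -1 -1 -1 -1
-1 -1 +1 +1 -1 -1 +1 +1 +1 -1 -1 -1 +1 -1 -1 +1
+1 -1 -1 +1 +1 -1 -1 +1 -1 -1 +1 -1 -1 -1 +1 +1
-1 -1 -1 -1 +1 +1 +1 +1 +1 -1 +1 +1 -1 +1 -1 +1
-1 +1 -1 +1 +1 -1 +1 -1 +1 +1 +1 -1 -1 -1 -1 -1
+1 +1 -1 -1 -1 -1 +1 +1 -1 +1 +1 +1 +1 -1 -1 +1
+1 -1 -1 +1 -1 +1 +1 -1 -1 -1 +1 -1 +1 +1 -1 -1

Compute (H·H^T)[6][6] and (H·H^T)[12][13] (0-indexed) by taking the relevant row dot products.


Row 6 of H: [1, 1, -1, -1, -1, -1, 1, 1, 1, -1, -1, -1, -1, 1, 1, -1].
Row 12 of H: [-1, -1, -1, -1, 1, 1, 1, 1, 1, -1, 1, 1, -1, 1, -1, 1].
Row 13 of H: [-1, 1, -1, 1, 1, -1, 1, -1, 1, 1, 1, -1, -1, -1, -1, -1].
(H·H^T)[6][6] = Σ_j H[6][j]·H[6][j] = (1)² + (1)² + (-1)² + (-1)² + (-1)² + (-1)² + (1)² + (1)² + (1)² + (-1)² + (-1)² + (-1)² + (-1)² + (1)² + (1)² + (-1)² = 1 + 1 + 1 + 1 + 1 + 1 + 1 + 1 + 1 + 1 + 1 + 1 + 1 + 1 + 1 + 1 = 16.
(H·H^T)[12][13] = Σ_j H[12][j]·H[13][j] = (-1)·(-1) + (-1)·(1) + (-1)·(-1) + (-1)·(1) + (1)·(1) + (1)·(-1) + (1)·(1) + (1)·(-1) + (1)·(1) + (-1)·(1) + (1)·(1) + (1)·(-1) + (-1)·(-1) + (1)·(-1) + (-1)·(-1) + (1)·(-1) = 1 + -1 + 1 + -1 + 1 + -1 + 1 + -1 + 1 + -1 + 1 + -1 + 1 + -1 + 1 + -1 = 0.
So rows 12 and 13 are orthogonal; the diagonal entry equals n = 16.

(6,6) entry = 16; (12,13) entry = 0.


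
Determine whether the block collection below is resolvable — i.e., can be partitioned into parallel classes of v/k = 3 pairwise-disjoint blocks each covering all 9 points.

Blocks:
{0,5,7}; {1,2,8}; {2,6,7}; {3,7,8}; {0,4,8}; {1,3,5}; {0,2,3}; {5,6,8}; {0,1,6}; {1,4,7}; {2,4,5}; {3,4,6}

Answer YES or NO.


v = 9, block size k = 3, number of blocks = 12.
For resolvability, blocks must partition into parallel classes of size v/k = 3.
Total blocks must therefore be a multiple of 3: 12 = 3·4 + 0 ⇒ divisible ✓.
Greedy packing gives 4 candidate class(es). Each should be a full parallel class (size 3, covers all 9 points).
  Class 1 (3 blocks): {0,5,7}; {1,2,8}; {3,4,6}. Points covered: [0, 1, 2, 3, 4, 5, 6, 7, 8].
  Class 2 (3 blocks): {2,6,7}; {0,4,8}; {1,3,5}. Points covered: [0, 1, 2, 3, 4, 5, 6, 7, 8].
  Class 3 (3 blocks): {3,7,8}; {0,1,6}; {2,4,5}. Points covered: [0, 1, 2, 3, 4, 5, 6, 7, 8].
  Class 4 (3 blocks): {0,2,3}; {5,6,8}; {1,4,7}. Points covered: [0, 1, 2, 3, 4, 5, 6, 7, 8].
All classes full (size 3)? YES. All classes cover every point? YES.
Resolvable? YES.

YES


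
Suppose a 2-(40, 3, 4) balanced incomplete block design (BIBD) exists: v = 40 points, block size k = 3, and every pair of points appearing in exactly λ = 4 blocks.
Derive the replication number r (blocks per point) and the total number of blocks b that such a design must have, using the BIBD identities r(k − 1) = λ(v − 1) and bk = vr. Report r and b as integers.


Any 2-(v, k, λ) BIBD satisfies two necessary conditions:
  (i)  Each point sits in r blocks, and counting incidences through any fixed point gives r(k − 1) = λ(v − 1), so r = λ(v − 1)/(k − 1).
  (ii) Total incidences bk = vr, so b = vr/k.
Step 1: r = λ(v − 1)/(k − 1) = 4·(40 − 1)/(3 − 1) = 4·39/2 = 156/2 = 78.
Step 2: b = vr/k = 40·78/3 = 3120/3 = 1040.
Check integrality: r = 78 ∈ Z ✓, b = 1040 ∈ Z ✓.
(These identities are necessary conditions: they determine r and b for any design with these parameters, but do not by themselves prove that one exists.)

r = 78, b = 1040.


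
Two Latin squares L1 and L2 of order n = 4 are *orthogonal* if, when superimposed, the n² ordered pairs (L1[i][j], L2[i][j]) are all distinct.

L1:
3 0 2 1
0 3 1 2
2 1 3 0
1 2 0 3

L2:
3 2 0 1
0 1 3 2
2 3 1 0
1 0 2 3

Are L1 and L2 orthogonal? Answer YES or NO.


Form the n² = 16 superimposed pairs (L1[i][j], L2[i][j]), row by row (rows and columns indexed from 0):
row 0: (3,3) (0,2) (2,0) (1,1)
row 1: (0,0) (3,1) (1,3) (2,2)
row 2: (2,2) (1,3) (3,1) (0,0)
row 3: (1,1) (2,0) (0,2) (3,3)
Orthogonality requires all 16 pairs distinct.
But the pair (2,2) repeats: cell (1,3) has L1 = 2, L2 = 2, and cell (2,0) has L1 = 2, L2 = 2.
A repeated pair means some other pair never occurs (only 8 distinct pairs out of 16), so the squares are not orthogonal.
Conclusion: NO.

NO


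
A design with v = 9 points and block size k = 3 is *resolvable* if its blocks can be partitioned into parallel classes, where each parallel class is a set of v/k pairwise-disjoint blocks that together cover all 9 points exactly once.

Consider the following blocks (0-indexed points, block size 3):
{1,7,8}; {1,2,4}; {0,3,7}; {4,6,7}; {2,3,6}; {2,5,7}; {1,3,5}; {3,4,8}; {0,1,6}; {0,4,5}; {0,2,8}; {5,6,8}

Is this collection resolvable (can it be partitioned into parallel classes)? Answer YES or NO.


v = 9, block size k = 3, number of blocks = 12.
For resolvability, blocks must partition into parallel classes of size v/k = 3.
Total blocks must therefore be a multiple of 3: 12 = 3·4 + 0 ⇒ divisible ✓.
Greedy packing gives 4 candidate class(es). Each should be a full parallel class (size 3, covers all 9 points).
  Class 1 (3 blocks): {1,7,8}; {2,3,6}; {0,4,5}. Points covered: [0, 1, 2, 3, 4, 5, 6, 7, 8].
  Class 2 (3 blocks): {1,2,4}; {0,3,7}; {5,6,8}. Points covered: [0, 1, 2, 3, 4, 5, 6, 7, 8].
  Class 3 (3 blocks): {4,6,7}; {1,3,5}; {0,2,8}. Points covered: [0, 1, 2, 3, 4, 5, 6, 7, 8].
  Class 4 (3 blocks): {2,5,7}; {3,4,8}; {0,1,6}. Points covered: [0, 1, 2, 3, 4, 5, 6, 7, 8].
All classes full (size 3)? YES. All classes cover every point? YES.
Resolvable? YES.

YES


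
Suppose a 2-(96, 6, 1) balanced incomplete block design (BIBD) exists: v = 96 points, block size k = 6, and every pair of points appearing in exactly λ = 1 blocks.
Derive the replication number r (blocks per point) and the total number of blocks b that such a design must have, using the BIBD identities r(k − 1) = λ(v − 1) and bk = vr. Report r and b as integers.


Any 2-(v, k, λ) BIBD satisfies two necessary conditions:
  (i)  Each point sits in r blocks, and counting incidences through any fixed point gives r(k − 1) = λ(v − 1), so r = λ(v − 1)/(k − 1).
  (ii) Total incidences bk = vr, so b = vr/k.
Step 1: r = λ(v − 1)/(k − 1) = 1·(96 − 1)/(6 − 1) = 1·95/5 = 95/5 = 19.
Step 2: b = vr/k = 96·19/6 = 1824/6 = 304.
Check integrality: r = 19 ∈ Z ✓, b = 304 ∈ Z ✓.
(These identities are necessary conditions: they determine r and b for any design with these parameters, but do not by themselves prove that one exists.)

r = 19, b = 304.


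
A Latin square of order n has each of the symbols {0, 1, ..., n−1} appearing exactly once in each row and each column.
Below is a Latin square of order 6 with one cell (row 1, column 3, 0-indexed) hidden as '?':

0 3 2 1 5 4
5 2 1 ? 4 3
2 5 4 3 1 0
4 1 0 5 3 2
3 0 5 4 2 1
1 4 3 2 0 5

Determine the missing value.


Row 1 contains symbols [1, 2, 3, 4, 5] — missing [0].
Column 3 contains symbols [1, 2, 3, 4, 5] — missing [0].
The missing symbol must appear in both missing sets; intersection = [0].
Therefore the hidden value is 0.

Missing value = 0.


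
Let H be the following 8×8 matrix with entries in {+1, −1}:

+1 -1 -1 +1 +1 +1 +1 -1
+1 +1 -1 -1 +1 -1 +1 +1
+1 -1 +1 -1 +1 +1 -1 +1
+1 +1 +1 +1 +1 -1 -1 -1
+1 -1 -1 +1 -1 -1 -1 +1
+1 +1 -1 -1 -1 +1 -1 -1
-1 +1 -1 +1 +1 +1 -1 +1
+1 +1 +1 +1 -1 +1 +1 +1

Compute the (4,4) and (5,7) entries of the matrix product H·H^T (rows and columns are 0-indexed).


Row 4 of H: [1, -1, -1, 1, -1, -1, -1, 1].
Row 5 of H: [1, 1, -1, -1, -1, 1, -1, -1].
Row 7 of H: [1, 1, 1, 1, -1, 1, 1, 1].
(H·H^T)[4][4] = Σ_j H[4][j]·H[4][j] = (1)² + (-1)² + (-1)² + (1)² + (-1)² + (-1)² + (-1)² + (1)² = 1 + 1 + 1 + 1 + 1 + 1 + 1 + 1 = 8.
(H·H^T)[5][7] = Σ_j H[5][j]·H[7][j] = (1)·(1) + (1)·(1) + (-1)·(1) + (-1)·(1) + (-1)·(-1) + (1)·(1) + (-1)·(1) + (-1)·(1) = 1 + 1 + -1 + -1 + 1 + 1 + -1 + -1 = 0.
So rows 5 and 7 are orthogonal; the diagonal entry equals n = 8.

(4,4) entry = 8; (5,7) entry = 0.


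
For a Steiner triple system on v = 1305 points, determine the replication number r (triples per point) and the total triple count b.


An STS(v) is a 2-(v, 3, 1) BIBD: block size k = 3, λ = 1.
Replication: r(k − 1) = λ(v − 1) ⇒ r·2 = 1305 − 1 = 1304 ⇒ r = 652.
Block count: b = v(v − 1)/6 = 1305·1304/6 = 1701720/6 = 283620.
(Check via bk = vr: 283620·3 = 850860 = 1305·652 = 850860 ✓.)

r = 652, b = 283620.


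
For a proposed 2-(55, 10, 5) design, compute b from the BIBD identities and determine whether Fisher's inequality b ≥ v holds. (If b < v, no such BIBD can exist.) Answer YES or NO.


r = λ(v − 1)/(k − 1) = 5·54/9 = 30.
b = vr/k = 55·30/10 = 165.
Fisher's inequality: b ≥ v ⇔ 165 ≥ 55? YES.

YES


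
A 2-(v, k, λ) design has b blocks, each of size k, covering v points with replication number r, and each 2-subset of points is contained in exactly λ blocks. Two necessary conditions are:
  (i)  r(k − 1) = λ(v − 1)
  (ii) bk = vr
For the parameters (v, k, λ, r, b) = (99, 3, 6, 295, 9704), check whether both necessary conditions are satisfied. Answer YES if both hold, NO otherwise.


Condition (i): r(k − 1) = 295·2 = 590; λ(v − 1) = 6·98 = 588. Match? NO.
Condition (ii): bk = 9704·3 = 29112; vr = 99·295 = 29205. Match? NO.
Both conditions hold? NO.

NO
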